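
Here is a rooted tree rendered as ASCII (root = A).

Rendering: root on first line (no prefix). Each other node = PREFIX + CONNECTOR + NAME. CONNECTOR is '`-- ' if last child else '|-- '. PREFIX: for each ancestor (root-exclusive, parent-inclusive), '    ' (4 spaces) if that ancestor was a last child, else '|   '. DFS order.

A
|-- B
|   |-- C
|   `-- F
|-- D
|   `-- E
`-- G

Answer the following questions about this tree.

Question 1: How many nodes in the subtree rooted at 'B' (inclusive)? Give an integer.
Answer: 3

Derivation:
Subtree rooted at B contains: B, C, F
Count = 3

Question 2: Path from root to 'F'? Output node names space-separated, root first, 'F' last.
Answer: A B F

Derivation:
Walk down from root: A -> B -> F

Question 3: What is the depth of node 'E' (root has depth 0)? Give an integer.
Answer: 2

Derivation:
Path from root to E: A -> D -> E
Depth = number of edges = 2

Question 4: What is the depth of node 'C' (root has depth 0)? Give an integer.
Answer: 2

Derivation:
Path from root to C: A -> B -> C
Depth = number of edges = 2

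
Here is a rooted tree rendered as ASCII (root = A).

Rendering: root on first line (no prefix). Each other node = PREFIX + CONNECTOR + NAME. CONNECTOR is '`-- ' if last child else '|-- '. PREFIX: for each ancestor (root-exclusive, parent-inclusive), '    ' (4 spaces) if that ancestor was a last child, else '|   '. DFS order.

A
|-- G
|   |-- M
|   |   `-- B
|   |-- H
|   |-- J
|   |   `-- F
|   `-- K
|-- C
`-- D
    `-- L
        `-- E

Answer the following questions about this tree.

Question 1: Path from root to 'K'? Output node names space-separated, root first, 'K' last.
Walk down from root: A -> G -> K

Answer: A G K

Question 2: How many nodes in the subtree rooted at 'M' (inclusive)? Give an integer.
Answer: 2

Derivation:
Subtree rooted at M contains: B, M
Count = 2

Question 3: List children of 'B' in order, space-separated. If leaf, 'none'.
Answer: none

Derivation:
Node B's children (from adjacency): (leaf)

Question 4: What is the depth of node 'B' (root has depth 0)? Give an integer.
Path from root to B: A -> G -> M -> B
Depth = number of edges = 3

Answer: 3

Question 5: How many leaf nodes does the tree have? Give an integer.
Answer: 6

Derivation:
Leaves (nodes with no children): B, C, E, F, H, K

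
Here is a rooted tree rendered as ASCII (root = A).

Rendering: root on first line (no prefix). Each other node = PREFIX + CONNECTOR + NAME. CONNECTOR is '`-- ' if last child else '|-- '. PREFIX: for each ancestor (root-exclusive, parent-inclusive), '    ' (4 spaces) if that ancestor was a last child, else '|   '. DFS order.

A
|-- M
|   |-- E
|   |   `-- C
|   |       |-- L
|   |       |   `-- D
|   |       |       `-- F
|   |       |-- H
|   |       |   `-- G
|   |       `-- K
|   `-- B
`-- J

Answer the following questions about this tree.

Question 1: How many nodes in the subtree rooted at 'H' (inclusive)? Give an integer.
Answer: 2

Derivation:
Subtree rooted at H contains: G, H
Count = 2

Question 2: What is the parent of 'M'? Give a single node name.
Scan adjacency: M appears as child of A

Answer: A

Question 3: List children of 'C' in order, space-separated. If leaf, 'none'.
Answer: L H K

Derivation:
Node C's children (from adjacency): L, H, K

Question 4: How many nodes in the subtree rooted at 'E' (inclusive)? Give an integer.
Answer: 8

Derivation:
Subtree rooted at E contains: C, D, E, F, G, H, K, L
Count = 8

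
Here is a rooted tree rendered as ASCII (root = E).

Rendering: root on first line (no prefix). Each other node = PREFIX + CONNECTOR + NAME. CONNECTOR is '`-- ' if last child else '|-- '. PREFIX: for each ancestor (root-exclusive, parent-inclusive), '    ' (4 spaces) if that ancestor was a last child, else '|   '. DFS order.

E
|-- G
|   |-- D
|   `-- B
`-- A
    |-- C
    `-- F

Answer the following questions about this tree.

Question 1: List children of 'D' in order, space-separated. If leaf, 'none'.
Answer: none

Derivation:
Node D's children (from adjacency): (leaf)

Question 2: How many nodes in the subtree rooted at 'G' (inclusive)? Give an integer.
Subtree rooted at G contains: B, D, G
Count = 3

Answer: 3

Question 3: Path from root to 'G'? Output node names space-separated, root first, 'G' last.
Walk down from root: E -> G

Answer: E G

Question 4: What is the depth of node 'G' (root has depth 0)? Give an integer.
Path from root to G: E -> G
Depth = number of edges = 1

Answer: 1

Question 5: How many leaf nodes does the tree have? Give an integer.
Leaves (nodes with no children): B, C, D, F

Answer: 4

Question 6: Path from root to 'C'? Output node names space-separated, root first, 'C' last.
Answer: E A C

Derivation:
Walk down from root: E -> A -> C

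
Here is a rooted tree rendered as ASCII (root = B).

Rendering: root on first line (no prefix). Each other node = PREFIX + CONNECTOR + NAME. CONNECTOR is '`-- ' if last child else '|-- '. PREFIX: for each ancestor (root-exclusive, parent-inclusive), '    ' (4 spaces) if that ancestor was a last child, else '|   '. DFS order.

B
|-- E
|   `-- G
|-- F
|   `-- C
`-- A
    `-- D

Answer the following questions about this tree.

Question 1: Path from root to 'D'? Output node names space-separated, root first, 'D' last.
Answer: B A D

Derivation:
Walk down from root: B -> A -> D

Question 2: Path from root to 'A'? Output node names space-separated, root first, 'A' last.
Answer: B A

Derivation:
Walk down from root: B -> A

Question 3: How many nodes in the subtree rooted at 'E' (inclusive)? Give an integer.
Subtree rooted at E contains: E, G
Count = 2

Answer: 2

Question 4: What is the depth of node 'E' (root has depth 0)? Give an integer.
Answer: 1

Derivation:
Path from root to E: B -> E
Depth = number of edges = 1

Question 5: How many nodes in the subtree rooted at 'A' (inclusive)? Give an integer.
Answer: 2

Derivation:
Subtree rooted at A contains: A, D
Count = 2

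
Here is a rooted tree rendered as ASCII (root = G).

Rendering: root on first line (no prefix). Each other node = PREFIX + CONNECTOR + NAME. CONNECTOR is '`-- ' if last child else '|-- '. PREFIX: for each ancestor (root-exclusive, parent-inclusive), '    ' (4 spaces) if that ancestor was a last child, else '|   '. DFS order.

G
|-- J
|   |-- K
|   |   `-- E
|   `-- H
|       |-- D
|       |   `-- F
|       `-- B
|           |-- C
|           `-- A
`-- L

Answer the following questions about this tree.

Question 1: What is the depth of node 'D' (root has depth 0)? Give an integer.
Path from root to D: G -> J -> H -> D
Depth = number of edges = 3

Answer: 3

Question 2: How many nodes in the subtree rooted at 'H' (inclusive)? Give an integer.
Subtree rooted at H contains: A, B, C, D, F, H
Count = 6

Answer: 6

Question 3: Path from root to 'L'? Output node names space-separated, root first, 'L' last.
Walk down from root: G -> L

Answer: G L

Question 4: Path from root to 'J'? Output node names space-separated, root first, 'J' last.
Walk down from root: G -> J

Answer: G J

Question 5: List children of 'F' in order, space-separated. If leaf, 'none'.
Answer: none

Derivation:
Node F's children (from adjacency): (leaf)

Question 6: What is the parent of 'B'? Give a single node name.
Scan adjacency: B appears as child of H

Answer: H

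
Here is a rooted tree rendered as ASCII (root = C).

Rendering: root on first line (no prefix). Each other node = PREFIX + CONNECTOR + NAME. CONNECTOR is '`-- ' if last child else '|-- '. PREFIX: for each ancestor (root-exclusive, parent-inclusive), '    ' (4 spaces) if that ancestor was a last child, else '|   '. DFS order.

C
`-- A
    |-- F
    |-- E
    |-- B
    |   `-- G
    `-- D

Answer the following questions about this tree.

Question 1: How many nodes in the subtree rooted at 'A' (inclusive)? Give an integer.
Answer: 6

Derivation:
Subtree rooted at A contains: A, B, D, E, F, G
Count = 6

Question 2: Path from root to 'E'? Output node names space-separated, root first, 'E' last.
Walk down from root: C -> A -> E

Answer: C A E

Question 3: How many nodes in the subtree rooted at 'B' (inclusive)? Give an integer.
Subtree rooted at B contains: B, G
Count = 2

Answer: 2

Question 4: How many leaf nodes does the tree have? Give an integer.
Answer: 4

Derivation:
Leaves (nodes with no children): D, E, F, G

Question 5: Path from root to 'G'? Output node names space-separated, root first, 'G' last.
Walk down from root: C -> A -> B -> G

Answer: C A B G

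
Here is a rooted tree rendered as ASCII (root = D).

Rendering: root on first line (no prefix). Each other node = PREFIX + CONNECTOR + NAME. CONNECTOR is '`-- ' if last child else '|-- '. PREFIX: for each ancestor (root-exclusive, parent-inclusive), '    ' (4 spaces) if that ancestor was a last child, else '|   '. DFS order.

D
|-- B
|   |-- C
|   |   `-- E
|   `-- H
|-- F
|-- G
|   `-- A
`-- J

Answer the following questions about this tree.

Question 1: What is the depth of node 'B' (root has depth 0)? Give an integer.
Answer: 1

Derivation:
Path from root to B: D -> B
Depth = number of edges = 1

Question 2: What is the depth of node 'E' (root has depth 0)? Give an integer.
Answer: 3

Derivation:
Path from root to E: D -> B -> C -> E
Depth = number of edges = 3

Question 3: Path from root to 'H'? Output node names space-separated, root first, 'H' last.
Walk down from root: D -> B -> H

Answer: D B H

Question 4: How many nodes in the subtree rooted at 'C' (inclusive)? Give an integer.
Answer: 2

Derivation:
Subtree rooted at C contains: C, E
Count = 2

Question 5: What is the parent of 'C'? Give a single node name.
Answer: B

Derivation:
Scan adjacency: C appears as child of B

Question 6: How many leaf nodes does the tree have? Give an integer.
Leaves (nodes with no children): A, E, F, H, J

Answer: 5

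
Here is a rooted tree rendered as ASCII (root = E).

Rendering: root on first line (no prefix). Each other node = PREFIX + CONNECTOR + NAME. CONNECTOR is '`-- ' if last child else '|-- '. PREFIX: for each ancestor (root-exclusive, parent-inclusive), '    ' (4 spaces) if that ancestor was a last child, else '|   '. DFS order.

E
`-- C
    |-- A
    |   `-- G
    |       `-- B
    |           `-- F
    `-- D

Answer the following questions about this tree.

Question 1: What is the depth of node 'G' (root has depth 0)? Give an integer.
Answer: 3

Derivation:
Path from root to G: E -> C -> A -> G
Depth = number of edges = 3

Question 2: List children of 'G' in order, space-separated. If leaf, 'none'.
Answer: B

Derivation:
Node G's children (from adjacency): B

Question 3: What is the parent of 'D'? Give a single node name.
Scan adjacency: D appears as child of C

Answer: C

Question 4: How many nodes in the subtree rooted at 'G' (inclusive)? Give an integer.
Answer: 3

Derivation:
Subtree rooted at G contains: B, F, G
Count = 3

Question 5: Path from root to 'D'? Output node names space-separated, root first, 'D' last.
Walk down from root: E -> C -> D

Answer: E C D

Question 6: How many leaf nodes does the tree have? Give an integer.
Leaves (nodes with no children): D, F

Answer: 2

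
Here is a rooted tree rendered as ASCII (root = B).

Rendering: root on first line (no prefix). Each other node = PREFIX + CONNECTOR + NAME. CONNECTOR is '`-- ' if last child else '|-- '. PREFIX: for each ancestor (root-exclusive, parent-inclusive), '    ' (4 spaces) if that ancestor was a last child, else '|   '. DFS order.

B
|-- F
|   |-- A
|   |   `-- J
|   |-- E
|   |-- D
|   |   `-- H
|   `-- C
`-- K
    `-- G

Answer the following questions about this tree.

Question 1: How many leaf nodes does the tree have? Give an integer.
Answer: 5

Derivation:
Leaves (nodes with no children): C, E, G, H, J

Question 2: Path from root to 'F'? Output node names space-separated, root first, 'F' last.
Walk down from root: B -> F

Answer: B F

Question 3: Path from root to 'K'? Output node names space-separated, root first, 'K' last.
Walk down from root: B -> K

Answer: B K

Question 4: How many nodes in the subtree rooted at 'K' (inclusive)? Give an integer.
Answer: 2

Derivation:
Subtree rooted at K contains: G, K
Count = 2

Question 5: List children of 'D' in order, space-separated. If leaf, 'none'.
Node D's children (from adjacency): H

Answer: H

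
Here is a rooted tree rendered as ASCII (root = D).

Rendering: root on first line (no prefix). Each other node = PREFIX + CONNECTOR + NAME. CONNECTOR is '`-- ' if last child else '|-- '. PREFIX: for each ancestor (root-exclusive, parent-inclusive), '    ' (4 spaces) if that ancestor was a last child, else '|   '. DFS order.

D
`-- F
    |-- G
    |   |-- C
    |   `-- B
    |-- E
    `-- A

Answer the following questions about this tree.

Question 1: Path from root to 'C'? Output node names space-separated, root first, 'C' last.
Walk down from root: D -> F -> G -> C

Answer: D F G C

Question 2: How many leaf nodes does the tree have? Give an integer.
Leaves (nodes with no children): A, B, C, E

Answer: 4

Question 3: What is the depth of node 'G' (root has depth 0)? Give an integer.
Answer: 2

Derivation:
Path from root to G: D -> F -> G
Depth = number of edges = 2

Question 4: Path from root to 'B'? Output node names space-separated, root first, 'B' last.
Answer: D F G B

Derivation:
Walk down from root: D -> F -> G -> B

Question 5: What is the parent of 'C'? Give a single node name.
Answer: G

Derivation:
Scan adjacency: C appears as child of G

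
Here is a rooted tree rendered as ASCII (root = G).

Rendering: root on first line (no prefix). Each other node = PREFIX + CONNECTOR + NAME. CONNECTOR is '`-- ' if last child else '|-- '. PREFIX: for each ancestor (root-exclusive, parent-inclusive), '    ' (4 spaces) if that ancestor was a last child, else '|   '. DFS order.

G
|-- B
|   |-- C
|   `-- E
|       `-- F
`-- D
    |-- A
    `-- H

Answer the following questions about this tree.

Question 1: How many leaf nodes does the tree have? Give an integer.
Answer: 4

Derivation:
Leaves (nodes with no children): A, C, F, H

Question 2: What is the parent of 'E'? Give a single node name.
Answer: B

Derivation:
Scan adjacency: E appears as child of B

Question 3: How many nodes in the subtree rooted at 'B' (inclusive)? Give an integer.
Answer: 4

Derivation:
Subtree rooted at B contains: B, C, E, F
Count = 4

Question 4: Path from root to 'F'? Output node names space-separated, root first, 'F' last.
Answer: G B E F

Derivation:
Walk down from root: G -> B -> E -> F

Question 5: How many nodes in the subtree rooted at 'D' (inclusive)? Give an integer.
Answer: 3

Derivation:
Subtree rooted at D contains: A, D, H
Count = 3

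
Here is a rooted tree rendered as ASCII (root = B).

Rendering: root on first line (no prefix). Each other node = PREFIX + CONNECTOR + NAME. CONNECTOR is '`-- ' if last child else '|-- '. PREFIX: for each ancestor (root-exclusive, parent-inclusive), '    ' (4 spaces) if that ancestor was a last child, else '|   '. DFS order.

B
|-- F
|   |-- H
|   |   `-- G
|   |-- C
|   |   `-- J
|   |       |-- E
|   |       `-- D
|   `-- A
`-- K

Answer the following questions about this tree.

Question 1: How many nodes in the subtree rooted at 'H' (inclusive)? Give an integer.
Subtree rooted at H contains: G, H
Count = 2

Answer: 2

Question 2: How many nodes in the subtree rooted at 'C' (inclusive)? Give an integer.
Answer: 4

Derivation:
Subtree rooted at C contains: C, D, E, J
Count = 4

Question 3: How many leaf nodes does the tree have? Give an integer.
Answer: 5

Derivation:
Leaves (nodes with no children): A, D, E, G, K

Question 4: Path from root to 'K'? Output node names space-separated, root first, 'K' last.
Walk down from root: B -> K

Answer: B K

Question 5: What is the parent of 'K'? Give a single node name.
Answer: B

Derivation:
Scan adjacency: K appears as child of B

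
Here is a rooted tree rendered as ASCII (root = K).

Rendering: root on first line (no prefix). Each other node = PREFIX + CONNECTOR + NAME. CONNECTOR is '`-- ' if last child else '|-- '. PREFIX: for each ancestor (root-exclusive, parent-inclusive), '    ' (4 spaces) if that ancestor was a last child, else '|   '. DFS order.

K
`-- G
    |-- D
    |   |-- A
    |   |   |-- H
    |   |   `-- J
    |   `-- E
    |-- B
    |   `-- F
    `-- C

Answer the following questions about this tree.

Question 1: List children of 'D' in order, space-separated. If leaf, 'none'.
Node D's children (from adjacency): A, E

Answer: A E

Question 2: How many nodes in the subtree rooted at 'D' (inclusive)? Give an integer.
Answer: 5

Derivation:
Subtree rooted at D contains: A, D, E, H, J
Count = 5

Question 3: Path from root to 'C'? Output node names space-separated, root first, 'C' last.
Answer: K G C

Derivation:
Walk down from root: K -> G -> C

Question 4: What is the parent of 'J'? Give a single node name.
Answer: A

Derivation:
Scan adjacency: J appears as child of A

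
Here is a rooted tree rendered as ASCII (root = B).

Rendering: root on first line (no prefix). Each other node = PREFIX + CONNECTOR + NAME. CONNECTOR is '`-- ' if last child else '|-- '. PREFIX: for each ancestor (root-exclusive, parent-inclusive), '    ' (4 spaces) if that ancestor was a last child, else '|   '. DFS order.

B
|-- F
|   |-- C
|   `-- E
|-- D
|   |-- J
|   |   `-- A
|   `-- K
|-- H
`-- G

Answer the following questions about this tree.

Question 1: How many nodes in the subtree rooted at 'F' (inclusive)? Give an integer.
Subtree rooted at F contains: C, E, F
Count = 3

Answer: 3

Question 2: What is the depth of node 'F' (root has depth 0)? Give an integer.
Answer: 1

Derivation:
Path from root to F: B -> F
Depth = number of edges = 1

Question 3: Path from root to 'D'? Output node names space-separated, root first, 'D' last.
Answer: B D

Derivation:
Walk down from root: B -> D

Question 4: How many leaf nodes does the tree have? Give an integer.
Answer: 6

Derivation:
Leaves (nodes with no children): A, C, E, G, H, K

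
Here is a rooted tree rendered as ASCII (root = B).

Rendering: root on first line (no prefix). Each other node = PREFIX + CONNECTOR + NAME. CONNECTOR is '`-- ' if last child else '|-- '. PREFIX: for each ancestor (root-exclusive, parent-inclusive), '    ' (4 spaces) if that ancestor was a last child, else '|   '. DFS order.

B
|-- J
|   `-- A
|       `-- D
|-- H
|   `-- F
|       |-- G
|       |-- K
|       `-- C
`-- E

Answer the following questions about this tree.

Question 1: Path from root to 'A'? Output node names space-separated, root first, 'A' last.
Walk down from root: B -> J -> A

Answer: B J A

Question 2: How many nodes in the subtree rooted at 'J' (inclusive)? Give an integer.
Answer: 3

Derivation:
Subtree rooted at J contains: A, D, J
Count = 3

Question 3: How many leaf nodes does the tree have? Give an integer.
Leaves (nodes with no children): C, D, E, G, K

Answer: 5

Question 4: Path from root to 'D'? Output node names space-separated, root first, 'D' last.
Walk down from root: B -> J -> A -> D

Answer: B J A D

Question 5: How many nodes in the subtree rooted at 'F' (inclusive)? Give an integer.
Answer: 4

Derivation:
Subtree rooted at F contains: C, F, G, K
Count = 4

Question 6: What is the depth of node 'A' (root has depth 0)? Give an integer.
Answer: 2

Derivation:
Path from root to A: B -> J -> A
Depth = number of edges = 2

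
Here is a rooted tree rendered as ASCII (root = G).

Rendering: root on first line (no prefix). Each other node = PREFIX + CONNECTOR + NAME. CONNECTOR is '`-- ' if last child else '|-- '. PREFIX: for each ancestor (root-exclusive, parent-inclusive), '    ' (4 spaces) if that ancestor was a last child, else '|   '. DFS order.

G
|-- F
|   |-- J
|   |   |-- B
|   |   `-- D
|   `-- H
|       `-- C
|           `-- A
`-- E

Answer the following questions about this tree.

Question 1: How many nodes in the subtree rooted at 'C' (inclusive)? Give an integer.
Subtree rooted at C contains: A, C
Count = 2

Answer: 2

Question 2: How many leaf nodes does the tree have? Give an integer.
Answer: 4

Derivation:
Leaves (nodes with no children): A, B, D, E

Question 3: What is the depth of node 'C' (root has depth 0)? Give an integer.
Path from root to C: G -> F -> H -> C
Depth = number of edges = 3

Answer: 3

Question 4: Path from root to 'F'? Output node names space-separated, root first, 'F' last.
Walk down from root: G -> F

Answer: G F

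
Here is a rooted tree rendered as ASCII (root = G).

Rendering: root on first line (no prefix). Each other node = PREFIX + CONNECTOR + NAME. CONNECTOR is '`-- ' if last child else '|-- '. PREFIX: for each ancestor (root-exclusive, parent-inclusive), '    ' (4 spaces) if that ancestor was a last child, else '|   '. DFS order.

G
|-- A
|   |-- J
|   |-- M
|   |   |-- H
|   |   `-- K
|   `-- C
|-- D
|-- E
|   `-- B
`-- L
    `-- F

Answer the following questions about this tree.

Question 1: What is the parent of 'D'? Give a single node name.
Scan adjacency: D appears as child of G

Answer: G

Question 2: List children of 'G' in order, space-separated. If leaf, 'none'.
Answer: A D E L

Derivation:
Node G's children (from adjacency): A, D, E, L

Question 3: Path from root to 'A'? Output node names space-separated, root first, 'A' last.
Answer: G A

Derivation:
Walk down from root: G -> A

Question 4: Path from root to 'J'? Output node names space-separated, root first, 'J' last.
Answer: G A J

Derivation:
Walk down from root: G -> A -> J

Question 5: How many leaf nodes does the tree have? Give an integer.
Answer: 7

Derivation:
Leaves (nodes with no children): B, C, D, F, H, J, K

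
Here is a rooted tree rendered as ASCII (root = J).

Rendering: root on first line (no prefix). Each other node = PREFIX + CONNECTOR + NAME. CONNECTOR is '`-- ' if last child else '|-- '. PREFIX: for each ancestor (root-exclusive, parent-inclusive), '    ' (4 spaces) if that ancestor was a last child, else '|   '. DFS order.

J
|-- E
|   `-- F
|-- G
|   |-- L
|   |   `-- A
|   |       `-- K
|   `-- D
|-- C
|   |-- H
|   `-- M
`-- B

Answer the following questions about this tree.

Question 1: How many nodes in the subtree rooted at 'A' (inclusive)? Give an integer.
Answer: 2

Derivation:
Subtree rooted at A contains: A, K
Count = 2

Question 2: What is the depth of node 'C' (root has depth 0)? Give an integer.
Path from root to C: J -> C
Depth = number of edges = 1

Answer: 1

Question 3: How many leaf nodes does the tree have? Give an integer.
Answer: 6

Derivation:
Leaves (nodes with no children): B, D, F, H, K, M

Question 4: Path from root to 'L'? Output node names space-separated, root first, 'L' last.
Answer: J G L

Derivation:
Walk down from root: J -> G -> L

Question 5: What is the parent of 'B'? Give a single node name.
Answer: J

Derivation:
Scan adjacency: B appears as child of J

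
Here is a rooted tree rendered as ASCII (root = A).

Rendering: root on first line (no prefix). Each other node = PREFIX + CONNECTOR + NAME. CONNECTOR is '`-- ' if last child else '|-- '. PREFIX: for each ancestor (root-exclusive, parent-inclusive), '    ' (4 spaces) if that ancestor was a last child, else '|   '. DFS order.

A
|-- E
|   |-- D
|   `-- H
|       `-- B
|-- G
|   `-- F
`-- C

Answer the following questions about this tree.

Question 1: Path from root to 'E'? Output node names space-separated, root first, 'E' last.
Answer: A E

Derivation:
Walk down from root: A -> E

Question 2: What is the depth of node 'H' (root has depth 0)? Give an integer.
Path from root to H: A -> E -> H
Depth = number of edges = 2

Answer: 2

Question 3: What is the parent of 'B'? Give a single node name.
Answer: H

Derivation:
Scan adjacency: B appears as child of H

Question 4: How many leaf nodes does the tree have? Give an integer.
Answer: 4

Derivation:
Leaves (nodes with no children): B, C, D, F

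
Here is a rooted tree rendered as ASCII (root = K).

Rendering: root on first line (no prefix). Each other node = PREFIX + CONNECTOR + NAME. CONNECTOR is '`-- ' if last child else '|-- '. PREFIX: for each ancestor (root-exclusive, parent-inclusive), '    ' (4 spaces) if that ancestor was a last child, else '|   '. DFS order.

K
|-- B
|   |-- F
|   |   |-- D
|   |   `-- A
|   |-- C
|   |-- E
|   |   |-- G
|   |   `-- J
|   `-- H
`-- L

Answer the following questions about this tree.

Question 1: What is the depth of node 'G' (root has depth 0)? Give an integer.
Path from root to G: K -> B -> E -> G
Depth = number of edges = 3

Answer: 3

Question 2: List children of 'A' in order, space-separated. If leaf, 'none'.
Node A's children (from adjacency): (leaf)

Answer: none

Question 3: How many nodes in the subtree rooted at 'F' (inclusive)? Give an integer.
Subtree rooted at F contains: A, D, F
Count = 3

Answer: 3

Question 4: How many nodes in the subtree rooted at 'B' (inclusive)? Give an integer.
Answer: 9

Derivation:
Subtree rooted at B contains: A, B, C, D, E, F, G, H, J
Count = 9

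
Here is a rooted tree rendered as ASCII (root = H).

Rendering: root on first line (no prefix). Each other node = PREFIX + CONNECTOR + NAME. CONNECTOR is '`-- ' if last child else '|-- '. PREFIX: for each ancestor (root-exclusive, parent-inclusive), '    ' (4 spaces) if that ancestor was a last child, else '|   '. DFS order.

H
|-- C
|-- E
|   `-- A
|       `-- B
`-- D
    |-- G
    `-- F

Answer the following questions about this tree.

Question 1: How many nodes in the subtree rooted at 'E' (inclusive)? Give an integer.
Answer: 3

Derivation:
Subtree rooted at E contains: A, B, E
Count = 3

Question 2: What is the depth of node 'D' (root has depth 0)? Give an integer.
Path from root to D: H -> D
Depth = number of edges = 1

Answer: 1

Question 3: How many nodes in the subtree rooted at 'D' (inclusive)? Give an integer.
Answer: 3

Derivation:
Subtree rooted at D contains: D, F, G
Count = 3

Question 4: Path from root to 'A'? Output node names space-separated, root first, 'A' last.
Walk down from root: H -> E -> A

Answer: H E A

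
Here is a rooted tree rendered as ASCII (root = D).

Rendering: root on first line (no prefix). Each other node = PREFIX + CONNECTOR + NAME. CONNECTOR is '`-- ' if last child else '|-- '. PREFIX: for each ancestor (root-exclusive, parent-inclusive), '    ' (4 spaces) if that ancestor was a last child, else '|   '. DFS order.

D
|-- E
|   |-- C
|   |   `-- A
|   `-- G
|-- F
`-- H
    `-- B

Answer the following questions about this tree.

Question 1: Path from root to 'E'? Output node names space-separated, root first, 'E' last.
Walk down from root: D -> E

Answer: D E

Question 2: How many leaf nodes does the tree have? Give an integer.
Leaves (nodes with no children): A, B, F, G

Answer: 4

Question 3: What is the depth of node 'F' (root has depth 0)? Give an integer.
Path from root to F: D -> F
Depth = number of edges = 1

Answer: 1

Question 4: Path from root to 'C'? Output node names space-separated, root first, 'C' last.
Answer: D E C

Derivation:
Walk down from root: D -> E -> C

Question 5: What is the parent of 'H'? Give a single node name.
Scan adjacency: H appears as child of D

Answer: D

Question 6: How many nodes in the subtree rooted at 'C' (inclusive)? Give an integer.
Subtree rooted at C contains: A, C
Count = 2

Answer: 2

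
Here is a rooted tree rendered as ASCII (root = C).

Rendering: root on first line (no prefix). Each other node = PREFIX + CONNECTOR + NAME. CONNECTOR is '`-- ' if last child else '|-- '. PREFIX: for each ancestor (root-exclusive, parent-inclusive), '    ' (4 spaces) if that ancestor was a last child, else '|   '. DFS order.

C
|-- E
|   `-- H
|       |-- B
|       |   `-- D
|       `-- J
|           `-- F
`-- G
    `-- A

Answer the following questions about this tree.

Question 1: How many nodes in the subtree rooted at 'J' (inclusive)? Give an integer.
Subtree rooted at J contains: F, J
Count = 2

Answer: 2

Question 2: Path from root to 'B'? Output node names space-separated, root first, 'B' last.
Answer: C E H B

Derivation:
Walk down from root: C -> E -> H -> B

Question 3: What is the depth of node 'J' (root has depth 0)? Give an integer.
Path from root to J: C -> E -> H -> J
Depth = number of edges = 3

Answer: 3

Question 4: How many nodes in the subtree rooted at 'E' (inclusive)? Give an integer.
Answer: 6

Derivation:
Subtree rooted at E contains: B, D, E, F, H, J
Count = 6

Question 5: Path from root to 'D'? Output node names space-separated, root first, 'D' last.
Answer: C E H B D

Derivation:
Walk down from root: C -> E -> H -> B -> D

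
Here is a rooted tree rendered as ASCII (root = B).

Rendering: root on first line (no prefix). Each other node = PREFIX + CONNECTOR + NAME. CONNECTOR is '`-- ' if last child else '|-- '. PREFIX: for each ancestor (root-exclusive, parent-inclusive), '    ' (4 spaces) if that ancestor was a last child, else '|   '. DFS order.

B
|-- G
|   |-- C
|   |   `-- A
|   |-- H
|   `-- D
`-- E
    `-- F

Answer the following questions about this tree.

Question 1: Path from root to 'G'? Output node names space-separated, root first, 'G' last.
Answer: B G

Derivation:
Walk down from root: B -> G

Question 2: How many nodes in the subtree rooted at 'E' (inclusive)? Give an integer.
Subtree rooted at E contains: E, F
Count = 2

Answer: 2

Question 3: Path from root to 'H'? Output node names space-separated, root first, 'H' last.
Walk down from root: B -> G -> H

Answer: B G H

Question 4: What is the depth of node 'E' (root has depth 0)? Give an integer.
Answer: 1

Derivation:
Path from root to E: B -> E
Depth = number of edges = 1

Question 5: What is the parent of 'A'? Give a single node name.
Scan adjacency: A appears as child of C

Answer: C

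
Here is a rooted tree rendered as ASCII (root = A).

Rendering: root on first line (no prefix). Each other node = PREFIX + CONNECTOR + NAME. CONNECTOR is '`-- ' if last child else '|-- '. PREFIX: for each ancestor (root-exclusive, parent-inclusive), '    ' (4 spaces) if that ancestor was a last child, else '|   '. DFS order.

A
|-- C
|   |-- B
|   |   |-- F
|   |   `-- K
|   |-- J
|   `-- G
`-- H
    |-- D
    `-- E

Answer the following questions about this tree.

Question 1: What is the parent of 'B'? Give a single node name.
Answer: C

Derivation:
Scan adjacency: B appears as child of C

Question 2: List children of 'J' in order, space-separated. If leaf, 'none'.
Answer: none

Derivation:
Node J's children (from adjacency): (leaf)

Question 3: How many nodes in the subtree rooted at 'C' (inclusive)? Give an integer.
Answer: 6

Derivation:
Subtree rooted at C contains: B, C, F, G, J, K
Count = 6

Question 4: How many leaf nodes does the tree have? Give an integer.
Answer: 6

Derivation:
Leaves (nodes with no children): D, E, F, G, J, K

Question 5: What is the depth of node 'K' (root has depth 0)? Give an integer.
Answer: 3

Derivation:
Path from root to K: A -> C -> B -> K
Depth = number of edges = 3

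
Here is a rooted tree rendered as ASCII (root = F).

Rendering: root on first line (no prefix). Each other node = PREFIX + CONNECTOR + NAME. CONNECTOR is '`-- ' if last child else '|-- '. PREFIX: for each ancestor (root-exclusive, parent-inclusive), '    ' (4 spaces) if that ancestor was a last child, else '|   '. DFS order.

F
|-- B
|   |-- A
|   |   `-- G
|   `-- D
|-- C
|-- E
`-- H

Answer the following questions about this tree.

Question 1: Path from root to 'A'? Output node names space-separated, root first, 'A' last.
Answer: F B A

Derivation:
Walk down from root: F -> B -> A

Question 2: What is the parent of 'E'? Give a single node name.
Answer: F

Derivation:
Scan adjacency: E appears as child of F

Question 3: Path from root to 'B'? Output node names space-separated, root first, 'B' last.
Answer: F B

Derivation:
Walk down from root: F -> B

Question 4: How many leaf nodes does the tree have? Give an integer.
Leaves (nodes with no children): C, D, E, G, H

Answer: 5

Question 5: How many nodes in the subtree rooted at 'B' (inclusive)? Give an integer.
Answer: 4

Derivation:
Subtree rooted at B contains: A, B, D, G
Count = 4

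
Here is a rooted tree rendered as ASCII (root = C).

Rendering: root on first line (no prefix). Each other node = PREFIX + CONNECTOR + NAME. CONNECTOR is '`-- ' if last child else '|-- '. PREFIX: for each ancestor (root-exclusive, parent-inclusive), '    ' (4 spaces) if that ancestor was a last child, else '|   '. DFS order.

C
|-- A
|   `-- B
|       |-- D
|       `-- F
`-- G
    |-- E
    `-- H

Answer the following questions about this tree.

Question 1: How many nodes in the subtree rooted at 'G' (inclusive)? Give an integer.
Subtree rooted at G contains: E, G, H
Count = 3

Answer: 3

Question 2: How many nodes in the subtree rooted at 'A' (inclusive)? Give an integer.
Subtree rooted at A contains: A, B, D, F
Count = 4

Answer: 4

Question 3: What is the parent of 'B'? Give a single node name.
Answer: A

Derivation:
Scan adjacency: B appears as child of A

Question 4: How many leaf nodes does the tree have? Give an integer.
Leaves (nodes with no children): D, E, F, H

Answer: 4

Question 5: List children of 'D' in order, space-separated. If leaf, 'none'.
Answer: none

Derivation:
Node D's children (from adjacency): (leaf)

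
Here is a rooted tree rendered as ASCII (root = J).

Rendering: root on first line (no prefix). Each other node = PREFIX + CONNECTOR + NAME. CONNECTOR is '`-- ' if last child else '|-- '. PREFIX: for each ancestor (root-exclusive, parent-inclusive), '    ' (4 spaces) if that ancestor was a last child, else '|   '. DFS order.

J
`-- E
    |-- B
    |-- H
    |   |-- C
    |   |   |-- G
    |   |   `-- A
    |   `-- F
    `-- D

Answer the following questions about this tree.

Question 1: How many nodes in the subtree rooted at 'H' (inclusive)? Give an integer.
Answer: 5

Derivation:
Subtree rooted at H contains: A, C, F, G, H
Count = 5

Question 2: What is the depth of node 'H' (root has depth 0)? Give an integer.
Answer: 2

Derivation:
Path from root to H: J -> E -> H
Depth = number of edges = 2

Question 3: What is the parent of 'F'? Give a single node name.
Answer: H

Derivation:
Scan adjacency: F appears as child of H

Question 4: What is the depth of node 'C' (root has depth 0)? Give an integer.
Answer: 3

Derivation:
Path from root to C: J -> E -> H -> C
Depth = number of edges = 3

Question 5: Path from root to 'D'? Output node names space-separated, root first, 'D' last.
Answer: J E D

Derivation:
Walk down from root: J -> E -> D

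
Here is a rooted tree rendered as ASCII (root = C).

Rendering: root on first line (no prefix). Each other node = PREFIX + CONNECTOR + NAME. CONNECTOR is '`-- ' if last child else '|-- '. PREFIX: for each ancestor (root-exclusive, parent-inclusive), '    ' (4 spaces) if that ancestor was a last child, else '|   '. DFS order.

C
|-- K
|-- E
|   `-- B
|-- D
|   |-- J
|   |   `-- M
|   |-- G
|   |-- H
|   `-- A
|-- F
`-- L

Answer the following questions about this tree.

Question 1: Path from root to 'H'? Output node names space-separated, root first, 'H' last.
Walk down from root: C -> D -> H

Answer: C D H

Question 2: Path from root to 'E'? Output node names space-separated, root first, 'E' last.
Answer: C E

Derivation:
Walk down from root: C -> E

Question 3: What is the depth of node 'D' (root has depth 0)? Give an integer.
Answer: 1

Derivation:
Path from root to D: C -> D
Depth = number of edges = 1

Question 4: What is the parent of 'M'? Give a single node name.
Answer: J

Derivation:
Scan adjacency: M appears as child of J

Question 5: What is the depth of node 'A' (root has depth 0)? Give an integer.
Path from root to A: C -> D -> A
Depth = number of edges = 2

Answer: 2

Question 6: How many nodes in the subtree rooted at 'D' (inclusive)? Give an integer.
Subtree rooted at D contains: A, D, G, H, J, M
Count = 6

Answer: 6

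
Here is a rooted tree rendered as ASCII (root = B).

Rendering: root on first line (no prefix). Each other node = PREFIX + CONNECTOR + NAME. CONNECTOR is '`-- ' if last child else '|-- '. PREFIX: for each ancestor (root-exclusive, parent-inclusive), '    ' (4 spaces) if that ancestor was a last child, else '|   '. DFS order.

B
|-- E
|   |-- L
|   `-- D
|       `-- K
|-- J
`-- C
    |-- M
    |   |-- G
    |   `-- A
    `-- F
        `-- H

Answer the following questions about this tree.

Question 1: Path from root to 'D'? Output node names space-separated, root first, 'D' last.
Answer: B E D

Derivation:
Walk down from root: B -> E -> D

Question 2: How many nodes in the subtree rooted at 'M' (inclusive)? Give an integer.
Answer: 3

Derivation:
Subtree rooted at M contains: A, G, M
Count = 3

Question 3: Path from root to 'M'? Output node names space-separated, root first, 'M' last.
Walk down from root: B -> C -> M

Answer: B C M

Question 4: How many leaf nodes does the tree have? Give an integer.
Answer: 6

Derivation:
Leaves (nodes with no children): A, G, H, J, K, L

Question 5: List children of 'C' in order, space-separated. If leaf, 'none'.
Answer: M F

Derivation:
Node C's children (from adjacency): M, F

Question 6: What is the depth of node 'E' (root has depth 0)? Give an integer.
Path from root to E: B -> E
Depth = number of edges = 1

Answer: 1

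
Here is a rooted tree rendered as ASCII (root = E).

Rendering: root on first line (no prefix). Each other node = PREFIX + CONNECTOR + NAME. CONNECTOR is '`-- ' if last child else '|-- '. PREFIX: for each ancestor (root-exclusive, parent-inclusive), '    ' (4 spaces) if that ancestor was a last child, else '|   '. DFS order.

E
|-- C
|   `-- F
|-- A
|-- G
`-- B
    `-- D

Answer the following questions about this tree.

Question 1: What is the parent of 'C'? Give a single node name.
Answer: E

Derivation:
Scan adjacency: C appears as child of E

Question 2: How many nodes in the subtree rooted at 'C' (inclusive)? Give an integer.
Subtree rooted at C contains: C, F
Count = 2

Answer: 2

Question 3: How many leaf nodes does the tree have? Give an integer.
Answer: 4

Derivation:
Leaves (nodes with no children): A, D, F, G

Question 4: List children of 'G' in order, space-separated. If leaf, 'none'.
Answer: none

Derivation:
Node G's children (from adjacency): (leaf)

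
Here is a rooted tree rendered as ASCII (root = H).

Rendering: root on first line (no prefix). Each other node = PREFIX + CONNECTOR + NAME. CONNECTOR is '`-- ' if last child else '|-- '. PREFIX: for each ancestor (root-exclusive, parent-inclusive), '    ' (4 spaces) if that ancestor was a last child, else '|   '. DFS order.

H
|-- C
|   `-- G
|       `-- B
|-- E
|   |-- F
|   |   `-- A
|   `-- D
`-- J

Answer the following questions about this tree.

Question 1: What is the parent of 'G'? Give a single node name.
Answer: C

Derivation:
Scan adjacency: G appears as child of C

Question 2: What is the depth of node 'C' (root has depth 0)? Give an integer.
Answer: 1

Derivation:
Path from root to C: H -> C
Depth = number of edges = 1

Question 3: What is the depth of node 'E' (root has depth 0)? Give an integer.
Path from root to E: H -> E
Depth = number of edges = 1

Answer: 1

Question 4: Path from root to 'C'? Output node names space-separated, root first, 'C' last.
Answer: H C

Derivation:
Walk down from root: H -> C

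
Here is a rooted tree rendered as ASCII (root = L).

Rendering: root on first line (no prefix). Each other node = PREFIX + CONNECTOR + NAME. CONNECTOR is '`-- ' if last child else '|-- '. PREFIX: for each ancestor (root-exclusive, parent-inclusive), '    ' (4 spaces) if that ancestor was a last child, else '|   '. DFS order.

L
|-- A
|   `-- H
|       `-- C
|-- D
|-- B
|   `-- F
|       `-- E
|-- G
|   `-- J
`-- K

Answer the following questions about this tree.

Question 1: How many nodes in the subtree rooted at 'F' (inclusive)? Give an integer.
Answer: 2

Derivation:
Subtree rooted at F contains: E, F
Count = 2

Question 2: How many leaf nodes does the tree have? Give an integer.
Answer: 5

Derivation:
Leaves (nodes with no children): C, D, E, J, K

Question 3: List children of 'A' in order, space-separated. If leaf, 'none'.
Answer: H

Derivation:
Node A's children (from adjacency): H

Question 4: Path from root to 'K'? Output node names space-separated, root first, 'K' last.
Answer: L K

Derivation:
Walk down from root: L -> K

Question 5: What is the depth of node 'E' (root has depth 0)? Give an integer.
Path from root to E: L -> B -> F -> E
Depth = number of edges = 3

Answer: 3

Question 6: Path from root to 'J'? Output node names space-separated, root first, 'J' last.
Answer: L G J

Derivation:
Walk down from root: L -> G -> J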